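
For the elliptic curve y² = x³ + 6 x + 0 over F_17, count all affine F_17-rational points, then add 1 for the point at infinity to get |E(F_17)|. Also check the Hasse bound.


Affine points = {(0, 0), (5, 6), (5, 11), (8, 4), (8, 13), (9, 1), (9, 16), (12, 7), (12, 10)}; affine count = 9; |E(F_17)| = 10.

Discriminant check: Δ ∝ 4a³ + 27b² = 4·6³ + 27·0² = 4·216 + 27·0 ≡ 14 (mod 17). Nonzero ⇒ E is nonsingular.
For each x ∈ F_17, compute rhs = x³ + 6·x + 0 mod 17, then count y ∈ F_17 with y² ≡ rhs.
  x = 0: rhs = 0, matching y values: 0 (1 points).
  x = 1: rhs = 7, matching y values: none (0 points).
  x = 2: rhs = 3, matching y values: none (0 points).
  x = 3: rhs = 11, matching y values: none (0 points).
  x = 4: rhs = 3, matching y values: none (0 points).
  x = 5: rhs = 2, matching y values: 6, 11 (2 points).
  x = 6: rhs = 14, matching y values: none (0 points).
  x = 7: rhs = 11, matching y values: none (0 points).
  x = 8: rhs = 16, matching y values: 4, 13 (2 points).
  x = 9: rhs = 1, matching y values: 1, 16 (2 points).
  x = 10: rhs = 6, matching y values: none (0 points).
  x = 11: rhs = 3, matching y values: none (0 points).
  x = 12: rhs = 15, matching y values: 7, 10 (2 points).
  x = 13: rhs = 14, matching y values: none (0 points).
  x = 14: rhs = 6, matching y values: none (0 points).
  x = 15: rhs = 14, matching y values: none (0 points).
  x = 16: rhs = 10, matching y values: none (0 points).
Total affine count: 9.
Full point count |E(F_17)| = 9 + 1 = 10.
Hasse bound: |10 − (17+1)| = |-8| = 8 ≤ 2√17 ≈ 8.2462 ✓.


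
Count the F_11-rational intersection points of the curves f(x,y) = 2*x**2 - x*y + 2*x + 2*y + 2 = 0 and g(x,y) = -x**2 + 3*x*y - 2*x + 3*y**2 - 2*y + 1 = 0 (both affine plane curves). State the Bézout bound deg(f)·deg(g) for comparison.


Common zeros: {(7, 3)}; count = 1; Bézout bound = 4.

deg(f) = 2, deg(g) = 2, so Bézout bound = 4.
Scan x ∈ F_11. For each x, list the y ∈ F_11 with f(x, y) ≡ 0 and those with g(x, y) ≡ 0 (mod 11); the common zeros in that column are the intersection.
  x = 0: f ≡ 0 at y ∈ {10}; g ≡ 0 at y ∈ {3, 5}; common: ∅.
  x = 1: f ≡ 0 at y ∈ {5}; g ≡ 0 at y ∈ {8, 10}; common: ∅.
  x = 2: f ≡ 0 at y ∈ ∅; g ≡ 0 at y ∈ {1, 5}; common: ∅.
  x = 3: f ≡ 0 at y ∈ {4}; g ≡ 0 at y ∈ ∅; common: ∅.
  x = 4: f ≡ 0 at y ∈ {10}; g ≡ 0 at y ∈ ∅; common: ∅.
  x = 5: f ≡ 0 at y ∈ {6}; g ≡ 0 at y ∈ {4, 10}; common: ∅.
  x = 6: f ≡ 0 at y ∈ {5}; g ≡ 0 at y ∈ ∅; common: ∅.
  x = 7: f ≡ 0 at y ∈ {3}; g ≡ 0 at y ∈ {3, 9}; common: {3}.
  x = 8: f ≡ 0 at y ∈ {6}; g ≡ 0 at y ∈ ∅; common: ∅.
  x = 9: f ≡ 0 at y ∈ {4}; g ≡ 0 at y ∈ ∅; common: ∅.
  x = 10: f ≡ 0 at y ∈ {3}; g ≡ 0 at y ∈ {1, 8}; common: ∅.
Collecting: common zeros = {(7, 3)}, so the count is 1.
Comparison with the Bézout bound: 1 ≤ 4 = deg(f)·deg(g), as expected for curves with no common component (the affine F_11-count falls short of the bound because intersections may lie at infinity, over extension fields, or carry multiplicity).


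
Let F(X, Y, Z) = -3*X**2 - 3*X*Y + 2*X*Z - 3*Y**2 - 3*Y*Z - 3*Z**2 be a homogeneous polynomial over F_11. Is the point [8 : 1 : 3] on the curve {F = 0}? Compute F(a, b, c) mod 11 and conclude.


F(8,1,3) ≡ 2 (mod 11); P is NOT on the curve.

Evaluate F(8, 1, 3) term-by-term (mod 11).
  -3*X**2 ↦ -3·64·1·1 = -192
  -3*X*Y ↦ -3·8·1·1 = -24
  2*X*Z ↦ 2·8·1·3 = 48
  -3*Y**2 ↦ -3·1·1·1 = -3
  -3*Y*Z ↦ -3·1·1·3 = -9
  -3*Z**2 ↦ -3·1·1·9 = -27
Sum: F(8, 1, 3) = (-192) + (-24) + (48) + (-3) + (-9) + (-27) = -207.
Reducing mod 11: -207 ≡ 2 (mod 11).
Since F(a, b, c) ≡ 2 ≠ 0 (mod 11), P does NOT lie on the curve.


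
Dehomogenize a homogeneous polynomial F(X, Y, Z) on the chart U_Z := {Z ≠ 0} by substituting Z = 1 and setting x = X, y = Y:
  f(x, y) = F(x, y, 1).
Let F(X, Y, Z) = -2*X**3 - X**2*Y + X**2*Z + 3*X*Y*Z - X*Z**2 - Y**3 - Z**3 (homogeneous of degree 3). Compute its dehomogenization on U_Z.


f(x, y) = -2*x**3 - x**2*y + x**2 + 3*x*y - x - y**3 - 1

On U_Z we set Z = 1. Each monomial c·X^i·Y^j·Z^k in F becomes c·x^i·y^j·1^k = c·x^i·y^j.
Substituting Z = 1: F(X, Y, 1) = -2*x**3 - x**2*y + x**2 + 3*x*y - x - y**3 - 1.
Note: deg(f) ≤ deg(F) = 3; strict inequality happens when F is divisible by Z (lost terms).


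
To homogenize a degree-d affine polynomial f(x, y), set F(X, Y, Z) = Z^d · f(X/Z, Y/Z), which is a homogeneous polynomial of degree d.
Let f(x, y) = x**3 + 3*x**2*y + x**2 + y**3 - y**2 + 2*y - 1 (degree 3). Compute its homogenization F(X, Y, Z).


F(X, Y, Z) = X**3 + 3*X**2*Y + X**2*Z + Y**3 - Y**2*Z + 2*Y*Z**2 - Z**3

deg(f) = 3.
Substitute x = X/Z, y = Y/Z into f, then multiply by Z^3.
  monomial 1·x^3·y^0 ↦ 1·X^3·Y^0·Z^0.
  monomial 3·x^2·y^1 ↦ 3·X^2·Y^1·Z^0.
  monomial 1·x^2·y^0 ↦ 1·X^2·Y^0·Z^1.
  monomial 1·x^0·y^3 ↦ 1·X^0·Y^3·Z^0.
  monomial -1·x^0·y^2 ↦ -1·X^0·Y^2·Z^1.
  monomial 2·x^0·y^1 ↦ 2·X^0·Y^1·Z^2.
  monomial -1·x^0·y^0 ↦ -1·X^0·Y^0·Z^3.
Collecting: F(X, Y, Z) = X**3 + 3*X**2*Y + X**2*Z + Y**3 - Y**2*Z + 2*Y*Z**2 - Z**3.


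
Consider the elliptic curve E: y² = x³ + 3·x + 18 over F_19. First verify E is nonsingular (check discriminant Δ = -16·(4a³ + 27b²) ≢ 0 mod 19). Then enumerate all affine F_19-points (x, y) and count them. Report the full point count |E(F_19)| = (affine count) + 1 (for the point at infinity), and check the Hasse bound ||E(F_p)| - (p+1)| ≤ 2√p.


Affine points = {(3, 4), (3, 15), (5, 5), (5, 14), (6, 9), (6, 10), (14, 7), (14, 12), (16, 1), (16, 18), (17, 2), (17, 17)}; affine count = 12; |E(F_19)| = 13.

Discriminant check: Δ ∝ 4a³ + 27b² = 4·3³ + 27·18² = 4·27 + 27·324 ≡ 2 (mod 19). Nonzero ⇒ E is nonsingular.
For each x ∈ F_19, compute rhs = x³ + 3·x + 18 mod 19, then count y ∈ F_19 with y² ≡ rhs.
  x = 0: rhs = 18, matching y values: none (0 points).
  x = 1: rhs = 3, matching y values: none (0 points).
  x = 2: rhs = 13, matching y values: none (0 points).
  x = 3: rhs = 16, matching y values: 4, 15 (2 points).
  x = 4: rhs = 18, matching y values: none (0 points).
  x = 5: rhs = 6, matching y values: 5, 14 (2 points).
  x = 6: rhs = 5, matching y values: 9, 10 (2 points).
  x = 7: rhs = 2, matching y values: none (0 points).
  x = 8: rhs = 3, matching y values: none (0 points).
  x = 9: rhs = 14, matching y values: none (0 points).
  x = 10: rhs = 3, matching y values: none (0 points).
  x = 11: rhs = 14, matching y values: none (0 points).
  x = 12: rhs = 15, matching y values: none (0 points).
  x = 13: rhs = 12, matching y values: none (0 points).
  x = 14: rhs = 11, matching y values: 7, 12 (2 points).
  x = 15: rhs = 18, matching y values: none (0 points).
  x = 16: rhs = 1, matching y values: 1, 18 (2 points).
  x = 17: rhs = 4, matching y values: 2, 17 (2 points).
  x = 18: rhs = 14, matching y values: none (0 points).
Total affine count: 12.
Full point count |E(F_19)| = 12 + 1 = 13.
Hasse bound: |13 − (19+1)| = |-7| = 7 ≤ 2√19 ≈ 8.7178 ✓.


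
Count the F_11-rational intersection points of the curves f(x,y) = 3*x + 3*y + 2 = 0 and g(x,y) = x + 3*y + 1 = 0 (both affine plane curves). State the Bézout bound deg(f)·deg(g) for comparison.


Common zeros: {(5, 9)}; count = 1; Bézout bound = 1.

deg(f) = 1, deg(g) = 1, so Bézout bound = 1.
Scan x ∈ F_11. For each x, list the y ∈ F_11 with f(x, y) ≡ 0 and those with g(x, y) ≡ 0 (mod 11); the common zeros in that column are the intersection.
  x = 0: f ≡ 0 at y ∈ {3}; g ≡ 0 at y ∈ {7}; common: ∅.
  x = 1: f ≡ 0 at y ∈ {2}; g ≡ 0 at y ∈ {3}; common: ∅.
  x = 2: f ≡ 0 at y ∈ {1}; g ≡ 0 at y ∈ {10}; common: ∅.
  x = 3: f ≡ 0 at y ∈ {0}; g ≡ 0 at y ∈ {6}; common: ∅.
  x = 4: f ≡ 0 at y ∈ {10}; g ≡ 0 at y ∈ {2}; common: ∅.
  x = 5: f ≡ 0 at y ∈ {9}; g ≡ 0 at y ∈ {9}; common: {9}.
  x = 6: f ≡ 0 at y ∈ {8}; g ≡ 0 at y ∈ {5}; common: ∅.
  x = 7: f ≡ 0 at y ∈ {7}; g ≡ 0 at y ∈ {1}; common: ∅.
  x = 8: f ≡ 0 at y ∈ {6}; g ≡ 0 at y ∈ {8}; common: ∅.
  x = 9: f ≡ 0 at y ∈ {5}; g ≡ 0 at y ∈ {4}; common: ∅.
  x = 10: f ≡ 0 at y ∈ {4}; g ≡ 0 at y ∈ {0}; common: ∅.
Collecting: common zeros = {(5, 9)}, so the count is 1.
Comparison with the Bézout bound: 1 ≤ 1 = deg(f)·deg(g), as expected for curves with no common component (the bound is attained).


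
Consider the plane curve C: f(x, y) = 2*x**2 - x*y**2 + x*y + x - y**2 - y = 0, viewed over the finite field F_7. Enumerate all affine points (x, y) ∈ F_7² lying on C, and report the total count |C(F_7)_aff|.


Affine F_7-points: {(0, 0), (0, 6), (2, 2), (2, 3), (3, 0), (3, 4), (4, 3), (4, 6), (6, 4)}; count = 9.

For each of the 49 pairs (x, y) ∈ F_7², evaluate f(x, y) mod 7. Record the zeros.
  x = 0: [0↦0, 1↦5, 2↦1, 3↦2, 4↦1, 5↦5, 6↦0]  zeros at y ∈ {0, 6}
  x = 1: [0↦3, 1↦1, 2↦2, 3↦6, 4↦6, 5↦2, 6↦1]  zeros at y ∈ ∅
  x = 2: [0↦3, 1↦1, 2↦0, 3↦0, 4↦1, 5↦3, 6↦6]  zeros at y ∈ {2, 3}
  x = 3: [0↦0, 1↦5, 2↦2, 3↦5, 4↦0, 5↦1, 6↦1]  zeros at y ∈ {0, 4}
  x = 4: [0↦1, 1↦6, 2↦1, 3↦0, 4↦3, 5↦3, 6↦0]  zeros at y ∈ {3, 6}
  x = 5: [0↦6, 1↦4, 2↦4, 3↦6, 4↦3, 5↦2, 6↦3]  zeros at y ∈ ∅
  x = 6: [0↦1, 1↦6, 2↦4, 3↦2, 4↦0, 5↦5, 6↦3]  zeros at y ∈ {4}
Collecting zeros: affine points = {(0, 0), (0, 6), (2, 2), (2, 3), (3, 0), (3, 4), (4, 3), (4, 6), (6, 4)}.
Total count |C(F_7)_aff| = 9.


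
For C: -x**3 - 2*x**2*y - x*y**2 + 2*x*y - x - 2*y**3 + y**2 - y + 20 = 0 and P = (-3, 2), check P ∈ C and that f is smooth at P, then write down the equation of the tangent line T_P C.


Tangent line at P: -4*x - 33*y + 54 = 0.

Step 1: f(-3, 2) = 0, so P lies on C.
Step 2: partial derivatives
  f_x(x, y) = -3*x**2 - 4*x*y - y**2 + 2*y - 1, f_y(x, y) = -2*x**2 - 2*x*y + 2*x - 6*y**2 + 2*y - 1.
  f_x(P) = -4, f_y(P) = -33 (gradient nonzero, so P is smooth).
Step 3: tangent line at P: -4·(x − -3) + -33·(y − 2) = 0.
Expanding: -4*x - 33*y + 54 = 0.


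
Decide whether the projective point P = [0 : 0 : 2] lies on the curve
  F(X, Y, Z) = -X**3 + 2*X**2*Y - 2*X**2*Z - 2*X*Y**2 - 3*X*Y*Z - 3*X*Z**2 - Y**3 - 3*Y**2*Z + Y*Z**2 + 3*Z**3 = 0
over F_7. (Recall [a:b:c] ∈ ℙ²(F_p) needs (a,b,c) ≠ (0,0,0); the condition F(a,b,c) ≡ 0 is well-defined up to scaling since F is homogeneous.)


F(0,0,2) ≡ 3 (mod 7); P is NOT on the curve.

Evaluate F(0, 0, 2) term-by-term (mod 7).
  -X**3 ↦ -1·0·1·1 = 0
  2*X**2*Y ↦ 2·0·0·1 = 0
  -2*X**2*Z ↦ -2·0·1·2 = 0
  -2*X*Y**2 ↦ -2·0·0·1 = 0
  -3*X*Y*Z ↦ -3·0·0·2 = 0
  -3*X*Z**2 ↦ -3·0·1·4 = 0
  -Y**3 ↦ -1·1·0·1 = 0
  -3*Y**2*Z ↦ -3·1·0·2 = 0
  Y*Z**2 ↦ 1·1·0·4 = 0
  3*Z**3 ↦ 3·1·1·8 = 24
Sum: F(0, 0, 2) = (0) + (0) + (0) + (0) + (0) + (0) + (0) + (0) + (0) + (24) = 24.
Reducing mod 7: 24 ≡ 3 (mod 7).
Since F(a, b, c) ≡ 3 ≠ 0 (mod 7), P does NOT lie on the curve.


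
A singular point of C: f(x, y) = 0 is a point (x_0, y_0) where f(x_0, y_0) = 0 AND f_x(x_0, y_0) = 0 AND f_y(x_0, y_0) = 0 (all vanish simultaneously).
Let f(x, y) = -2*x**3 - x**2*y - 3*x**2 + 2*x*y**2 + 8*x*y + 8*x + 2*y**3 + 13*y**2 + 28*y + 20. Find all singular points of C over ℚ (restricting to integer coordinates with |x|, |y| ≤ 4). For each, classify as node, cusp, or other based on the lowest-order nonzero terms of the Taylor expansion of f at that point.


Singular points: {(0, -2)}; classification: node.

Compute partial derivatives:
  f_x = -6*x**2 - 2*x*y - 6*x + 2*y**2 + 8*y + 8.
  f_y = -x**2 + 4*x*y + 8*x + 6*y**2 + 26*y + 28.
Scan x_0 ∈ {−4, ..., 4}. For each x_0, f_y(x_0, y) is a polynomial in y; find its integer roots y ∈ {−4, ..., 4}, then test f_x and f at those candidates.
  x = -4: f_y(-4, y) = 6*y**2 + 10*y - 20; no integer root y with |y| ≤ 4.
  x = -3: f_y(-3, y) = 6*y**2 + 14*y - 5; no integer root y with |y| ≤ 4.
  x = -2: f_y(-2, y) = 6*y**2 + 18*y + 8; no integer root y with |y| ≤ 4.
  x = -1: f_y(-1, y) = 6*y**2 + 22*y + 19; no integer root y with |y| ≤ 4.
  x = 0: f_y(0, y) = 6*y**2 + 26*y + 28; vanishes at y ∈ {-2}. (0, -2): f_x = 0, f = 0 — SINGULAR.
  x = 1: f_y(1, y) = 6*y**2 + 30*y + 35; no integer root y with |y| ≤ 4.
  x = 2: f_y(2, y) = 6*y**2 + 34*y + 40; vanishes at y ∈ {-4}. (2, -4): f_x = -12 ≠ 0.
  x = 3: f_y(3, y) = 6*y**2 + 38*y + 43; no integer root y with |y| ≤ 4.
  x = 4: f_y(4, y) = 6*y**2 + 42*y + 44; no integer root y with |y| ≤ 4.
Only singular point on the grid: (0, -2).
Classify: substitute x = 0 + u, y = -2 + v and expand: f = -2*u**3 - u**2*v - u**2 + 2*u*v**2 + 2*v**3 + v**2.
No constant or linear terms (consistent with a singular point). Quadratic part: -u**2 + v**2. Cubic part: -2*u**3 - u**2*v + 2*u*v**2 + 2*v**3.
The quadratic part v**2 - u**2 = (v − u)(v + u) splits into two distinct linear factors, so there are two distinct tangent lines y − -2 = ±(x − 0) — this is a node (ordinary double point).
Classification: node.


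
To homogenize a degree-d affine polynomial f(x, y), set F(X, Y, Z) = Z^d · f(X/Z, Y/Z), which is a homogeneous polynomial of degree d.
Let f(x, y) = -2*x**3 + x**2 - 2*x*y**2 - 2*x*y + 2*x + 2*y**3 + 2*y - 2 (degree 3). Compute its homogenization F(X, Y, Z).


F(X, Y, Z) = -2*X**3 + X**2*Z - 2*X*Y**2 - 2*X*Y*Z + 2*X*Z**2 + 2*Y**3 + 2*Y*Z**2 - 2*Z**3

deg(f) = 3.
Substitute x = X/Z, y = Y/Z into f, then multiply by Z^3.
  monomial -2·x^3·y^0 ↦ -2·X^3·Y^0·Z^0.
  monomial 1·x^2·y^0 ↦ 1·X^2·Y^0·Z^1.
  monomial -2·x^1·y^2 ↦ -2·X^1·Y^2·Z^0.
  monomial -2·x^1·y^1 ↦ -2·X^1·Y^1·Z^1.
  monomial 2·x^1·y^0 ↦ 2·X^1·Y^0·Z^2.
  monomial 2·x^0·y^3 ↦ 2·X^0·Y^3·Z^0.
  monomial 2·x^0·y^1 ↦ 2·X^0·Y^1·Z^2.
  monomial -2·x^0·y^0 ↦ -2·X^0·Y^0·Z^3.
Collecting: F(X, Y, Z) = -2*X**3 + X**2*Z - 2*X*Y**2 - 2*X*Y*Z + 2*X*Z**2 + 2*Y**3 + 2*Y*Z**2 - 2*Z**3.


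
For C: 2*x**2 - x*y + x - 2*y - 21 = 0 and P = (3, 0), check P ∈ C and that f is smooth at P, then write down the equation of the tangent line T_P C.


Tangent line at P: 13*x - 5*y - 39 = 0.

Step 1: f(3, 0) = 0, so P lies on C.
Step 2: partial derivatives
  f_x(x, y) = 4*x - y + 1, f_y(x, y) = -x - 2.
  f_x(P) = 13, f_y(P) = -5 (gradient nonzero, so P is smooth).
Step 3: tangent line at P: 13·(x − 3) + -5·(y − 0) = 0.
Expanding: 13*x - 5*y - 39 = 0.


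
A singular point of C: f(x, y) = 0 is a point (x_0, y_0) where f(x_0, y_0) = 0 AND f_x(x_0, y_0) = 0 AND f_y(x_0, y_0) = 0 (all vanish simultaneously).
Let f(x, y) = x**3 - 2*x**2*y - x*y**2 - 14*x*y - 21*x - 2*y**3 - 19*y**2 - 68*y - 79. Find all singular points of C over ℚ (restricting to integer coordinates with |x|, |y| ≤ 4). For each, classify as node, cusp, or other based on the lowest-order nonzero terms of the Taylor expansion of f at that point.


Singular points: {(-2, -3)}; classification: cusp.

Compute partial derivatives:
  f_x = 3*x**2 - 4*x*y - y**2 - 14*y - 21.
  f_y = -2*x**2 - 2*x*y - 14*x - 6*y**2 - 38*y - 68.
Scan x_0 ∈ {−4, ..., 4}. For each x_0, f_y(x_0, y) is a polynomial in y; find its integer roots y ∈ {−4, ..., 4}, then test f_x and f at those candidates.
  x = -4: f_y(-4, y) = -6*y**2 - 30*y - 44; no integer root y with |y| ≤ 4.
  x = -3: f_y(-3, y) = -6*y**2 - 32*y - 44; no integer root y with |y| ≤ 4.
  x = -2: f_y(-2, y) = -6*y**2 - 34*y - 48; vanishes at y ∈ {-3}. (-2, -3): f_x = 0, f = 0 — SINGULAR.
  x = -1: f_y(-1, y) = -6*y**2 - 36*y - 56; no integer root y with |y| ≤ 4.
  x = 0: f_y(0, y) = -6*y**2 - 38*y - 68; no integer root y with |y| ≤ 4.
  x = 1: f_y(1, y) = -6*y**2 - 40*y - 84; no integer root y with |y| ≤ 4.
  x = 2: f_y(2, y) = -6*y**2 - 42*y - 104; no integer root y with |y| ≤ 4.
  x = 3: f_y(3, y) = -6*y**2 - 44*y - 128; no integer root y with |y| ≤ 4.
  x = 4: f_y(4, y) = -6*y**2 - 46*y - 156; no integer root y with |y| ≤ 4.
Only singular point on the grid: (-2, -3).
Classify: substitute x = -2 + u, y = -3 + v and expand: f = u**3 - 2*u**2*v - u*v**2 - 2*v**3 + v**2.
No constant or linear terms (consistent with a singular point). Quadratic part: v**2. Cubic part: u**3 - 2*u**2*v - u*v**2 - 2*v**3.
The quadratic part v**2 is a perfect square, so there is a single (double) tangent line v = 0, i.e. y = -3. Restricting the cubic part to that line (v = 0) leaves u**3 ≠ 0, so f is not divisible by v and the branch is v² ≈ -u**3 to lowest order — this is a cusp.
Classification: cusp.


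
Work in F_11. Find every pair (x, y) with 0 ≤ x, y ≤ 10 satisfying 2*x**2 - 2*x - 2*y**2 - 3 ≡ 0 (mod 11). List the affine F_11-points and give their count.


Affine F_11-points: {(0, 2), (0, 9), (1, 2), (1, 9), (4, 4), (4, 7), (6, 1), (6, 10), (8, 4), (8, 7)}; count = 10.

For each of the 121 pairs (x, y) ∈ F_11², evaluate f(x, y) mod 11. Record the zeros.
  x = 0: [0↦8, 1↦6, 2↦0, 3↦1, 4↦9, 5↦2, 6↦2, 7↦9, 8↦1, 9↦0, 10↦6]  zeros at y ∈ {2, 9}
  x = 1: [0↦8, 1↦6, 2↦0, 3↦1, 4↦9, 5↦2, 6↦2, 7↦9, 8↦1, 9↦0, 10↦6]  zeros at y ∈ {2, 9}
  x = 2: [0↦1, 1↦10, 2↦4, 3↦5, 4↦2, 5↦6, 6↦6, 7↦2, 8↦5, 9↦4, 10↦10]  zeros at y ∈ ∅
  x = 3: [0↦9, 1↦7, 2↦1, 3↦2, 4↦10, 5↦3, 6↦3, 7↦10, 8↦2, 9↦1, 10↦7]  zeros at y ∈ ∅
  x = 4: [0↦10, 1↦8, 2↦2, 3↦3, 4↦0, 5↦4, 6↦4, 7↦0, 8↦3, 9↦2, 10↦8]  zeros at y ∈ {4, 7}
  x = 5: [0↦4, 1↦2, 2↦7, 3↦8, 4↦5, 5↦9, 6↦9, 7↦5, 8↦8, 9↦7, 10↦2]  zeros at y ∈ ∅
  x = 6: [0↦2, 1↦0, 2↦5, 3↦6, 4↦3, 5↦7, 6↦7, 7↦3, 8↦6, 9↦5, 10↦0]  zeros at y ∈ {1, 10}
  x = 7: [0↦4, 1↦2, 2↦7, 3↦8, 4↦5, 5↦9, 6↦9, 7↦5, 8↦8, 9↦7, 10↦2]  zeros at y ∈ ∅
  x = 8: [0↦10, 1↦8, 2↦2, 3↦3, 4↦0, 5↦4, 6↦4, 7↦0, 8↦3, 9↦2, 10↦8]  zeros at y ∈ {4, 7}
  x = 9: [0↦9, 1↦7, 2↦1, 3↦2, 4↦10, 5↦3, 6↦3, 7↦10, 8↦2, 9↦1, 10↦7]  zeros at y ∈ ∅
  x = 10: [0↦1, 1↦10, 2↦4, 3↦5, 4↦2, 5↦6, 6↦6, 7↦2, 8↦5, 9↦4, 10↦10]  zeros at y ∈ ∅
Collecting zeros: affine points = {(0, 2), (0, 9), (1, 2), (1, 9), (4, 4), (4, 7), (6, 1), (6, 10), (8, 4), (8, 7)}.
Total count |C(F_11)_aff| = 10.


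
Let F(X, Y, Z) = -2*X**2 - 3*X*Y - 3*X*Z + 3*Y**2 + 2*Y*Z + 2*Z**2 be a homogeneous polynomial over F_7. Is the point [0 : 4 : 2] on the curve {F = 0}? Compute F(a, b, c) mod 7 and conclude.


F(0,4,2) ≡ 2 (mod 7); P is NOT on the curve.

Evaluate F(0, 4, 2) term-by-term (mod 7).
  -2*X**2 ↦ -2·0·1·1 = 0
  -3*X*Y ↦ -3·0·4·1 = 0
  -3*X*Z ↦ -3·0·1·2 = 0
  3*Y**2 ↦ 3·1·16·1 = 48
  2*Y*Z ↦ 2·1·4·2 = 16
  2*Z**2 ↦ 2·1·1·4 = 8
Sum: F(0, 4, 2) = (0) + (0) + (0) + (48) + (16) + (8) = 72.
Reducing mod 7: 72 ≡ 2 (mod 7).
Since F(a, b, c) ≡ 2 ≠ 0 (mod 7), P does NOT lie on the curve.


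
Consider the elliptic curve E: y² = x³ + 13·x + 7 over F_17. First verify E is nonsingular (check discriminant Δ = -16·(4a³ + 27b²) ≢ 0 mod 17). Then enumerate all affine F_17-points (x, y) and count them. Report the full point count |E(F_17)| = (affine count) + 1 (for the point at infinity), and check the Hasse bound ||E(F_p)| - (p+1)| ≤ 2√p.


Affine points = {(1, 2), (1, 15), (4, 2), (4, 15), (7, 4), (7, 13), (10, 7), (10, 10), (11, 6), (11, 11), (12, 2), (12, 15), (14, 3), (14, 14)}; affine count = 14; |E(F_17)| = 15.

Discriminant check: Δ ∝ 4a³ + 27b² = 4·13³ + 27·7² = 4·2197 + 27·49 ≡ 13 (mod 17). Nonzero ⇒ E is nonsingular.
For each x ∈ F_17, compute rhs = x³ + 13·x + 7 mod 17, then count y ∈ F_17 with y² ≡ rhs.
  x = 0: rhs = 7, matching y values: none (0 points).
  x = 1: rhs = 4, matching y values: 2, 15 (2 points).
  x = 2: rhs = 7, matching y values: none (0 points).
  x = 3: rhs = 5, matching y values: none (0 points).
  x = 4: rhs = 4, matching y values: 2, 15 (2 points).
  x = 5: rhs = 10, matching y values: none (0 points).
  x = 6: rhs = 12, matching y values: none (0 points).
  x = 7: rhs = 16, matching y values: 4, 13 (2 points).
  x = 8: rhs = 11, matching y values: none (0 points).
  x = 9: rhs = 3, matching y values: none (0 points).
  x = 10: rhs = 15, matching y values: 7, 10 (2 points).
  x = 11: rhs = 2, matching y values: 6, 11 (2 points).
  x = 12: rhs = 4, matching y values: 2, 15 (2 points).
  x = 13: rhs = 10, matching y values: none (0 points).
  x = 14: rhs = 9, matching y values: 3, 14 (2 points).
  x = 15: rhs = 7, matching y values: none (0 points).
  x = 16: rhs = 10, matching y values: none (0 points).
Total affine count: 14.
Full point count |E(F_17)| = 14 + 1 = 15.
Hasse bound: |15 − (17+1)| = |-3| = 3 ≤ 2√17 ≈ 8.2462 ✓.


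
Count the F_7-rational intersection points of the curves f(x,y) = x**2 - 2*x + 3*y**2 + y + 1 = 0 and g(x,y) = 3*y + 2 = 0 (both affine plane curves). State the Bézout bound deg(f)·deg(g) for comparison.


Common zeros: {(3, 4), (6, 4)}; count = 2; Bézout bound = 2.

deg(f) = 2, deg(g) = 1, so Bézout bound = 2.
Scan x ∈ F_7. For each x, list the y ∈ F_7 with f(x, y) ≡ 0 and those with g(x, y) ≡ 0 (mod 7); the common zeros in that column are the intersection.
  x = 0: f ≡ 0 at y ∈ ∅; g ≡ 0 at y ∈ {4}; common: ∅.
  x = 1: f ≡ 0 at y ∈ {0, 2}; g ≡ 0 at y ∈ {4}; common: ∅.
  x = 2: f ≡ 0 at y ∈ ∅; g ≡ 0 at y ∈ {4}; common: ∅.
  x = 3: f ≡ 0 at y ∈ {4, 5}; g ≡ 0 at y ∈ {4}; common: {4}.
  x = 4: f ≡ 0 at y ∈ ∅; g ≡ 0 at y ∈ {4}; common: ∅.
  x = 5: f ≡ 0 at y ∈ ∅; g ≡ 0 at y ∈ {4}; common: ∅.
  x = 6: f ≡ 0 at y ∈ {4, 5}; g ≡ 0 at y ∈ {4}; common: {4}.
Collecting: common zeros = {(3, 4), (6, 4)}, so the count is 2.
Comparison with the Bézout bound: 2 ≤ 2 = deg(f)·deg(g), as expected for curves with no common component (the bound is attained).


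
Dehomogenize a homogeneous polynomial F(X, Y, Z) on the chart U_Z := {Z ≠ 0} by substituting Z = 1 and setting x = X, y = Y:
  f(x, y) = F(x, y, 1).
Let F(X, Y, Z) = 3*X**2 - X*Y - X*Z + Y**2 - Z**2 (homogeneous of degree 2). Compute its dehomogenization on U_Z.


f(x, y) = 3*x**2 - x*y - x + y**2 - 1

On U_Z we set Z = 1. Each monomial c·X^i·Y^j·Z^k in F becomes c·x^i·y^j·1^k = c·x^i·y^j.
Substituting Z = 1: F(X, Y, 1) = 3*x**2 - x*y - x + y**2 - 1.
Note: deg(f) ≤ deg(F) = 2; strict inequality happens when F is divisible by Z (lost terms).


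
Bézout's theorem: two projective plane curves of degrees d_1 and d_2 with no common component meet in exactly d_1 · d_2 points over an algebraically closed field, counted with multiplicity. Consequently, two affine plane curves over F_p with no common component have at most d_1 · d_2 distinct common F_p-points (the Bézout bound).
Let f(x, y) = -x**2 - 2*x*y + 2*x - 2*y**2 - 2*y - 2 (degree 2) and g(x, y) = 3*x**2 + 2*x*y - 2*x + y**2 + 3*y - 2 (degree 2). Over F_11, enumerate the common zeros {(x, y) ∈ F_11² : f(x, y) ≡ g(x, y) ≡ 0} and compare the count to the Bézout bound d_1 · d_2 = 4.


Common zeros: {(10, 5)}; count = 1; Bézout bound = 4.

deg(f) = 2, deg(g) = 2, so Bézout bound = 4.
Scan x ∈ F_11. For each x, list the y ∈ F_11 with f(x, y) ≡ 0 and those with g(x, y) ≡ 0 (mod 11); the common zeros in that column are the intersection.
  x = 0: f ≡ 0 at y ∈ ∅; g ≡ 0 at y ∈ ∅; common: ∅.
  x = 1: f ≡ 0 at y ∈ ∅; g ≡ 0 at y ∈ ∅; common: ∅.
  x = 2: f ≡ 0 at y ∈ {2, 6}; g ≡ 0 at y ∈ {5, 10}; common: ∅.
  x = 3: f ≡ 0 at y ∈ ∅; g ≡ 0 at y ∈ {3, 10}; common: ∅.
  x = 4: f ≡ 0 at y ∈ {1, 5}; g ≡ 0 at y ∈ ∅; common: ∅.
  x = 5: f ≡ 0 at y ∈ ∅; g ≡ 0 at y ∈ {1, 8}; common: ∅.
  x = 6: f ≡ 0 at y ∈ ∅; g ≡ 0 at y ∈ {1, 6}; common: ∅.
  x = 7: f ≡ 0 at y ∈ {1, 2}; g ≡ 0 at y ∈ ∅; common: ∅.
  x = 8: f ≡ 0 at y ∈ {4, 9}; g ≡ 0 at y ∈ ∅; common: ∅.
  x = 9: f ≡ 0 at y ∈ {3, 9}; g ≡ 0 at y ∈ {6}; common: ∅.
  x = 10: f ≡ 0 at y ∈ {5, 6}; g ≡ 0 at y ∈ {5}; common: {5}.
Collecting: common zeros = {(10, 5)}, so the count is 1.
Comparison with the Bézout bound: 1 ≤ 4 = deg(f)·deg(g), as expected for curves with no common component (the affine F_11-count falls short of the bound because intersections may lie at infinity, over extension fields, or carry multiplicity).


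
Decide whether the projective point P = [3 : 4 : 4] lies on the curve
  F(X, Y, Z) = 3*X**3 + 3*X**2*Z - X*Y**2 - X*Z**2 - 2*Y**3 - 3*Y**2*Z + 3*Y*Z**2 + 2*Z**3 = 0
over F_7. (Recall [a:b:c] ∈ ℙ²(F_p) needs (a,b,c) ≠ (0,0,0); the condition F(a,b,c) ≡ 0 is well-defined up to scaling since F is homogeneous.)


F(3,4,4) ≡ 2 (mod 7); P is NOT on the curve.

Evaluate F(3, 4, 4) term-by-term (mod 7).
  3*X**3 ↦ 3·27·1·1 = 81
  3*X**2*Z ↦ 3·9·1·4 = 108
  -X*Y**2 ↦ -1·3·16·1 = -48
  -X*Z**2 ↦ -1·3·1·16 = -48
  -2*Y**3 ↦ -2·1·64·1 = -128
  -3*Y**2*Z ↦ -3·1·16·4 = -192
  3*Y*Z**2 ↦ 3·1·4·16 = 192
  2*Z**3 ↦ 2·1·1·64 = 128
Sum: F(3, 4, 4) = (81) + (108) + (-48) + (-48) + (-128) + (-192) + (192) + (128) = 93.
Reducing mod 7: 93 ≡ 2 (mod 7).
Since F(a, b, c) ≡ 2 ≠ 0 (mod 7), P does NOT lie on the curve.


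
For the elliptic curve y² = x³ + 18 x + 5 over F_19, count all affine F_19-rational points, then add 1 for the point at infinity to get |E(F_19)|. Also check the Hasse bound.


Affine points = {(0, 9), (0, 10), (1, 9), (1, 10), (2, 7), (2, 12), (5, 7), (5, 12), (6, 5), (6, 14), (10, 8), (10, 11), (12, 7), (12, 12), (13, 2), (13, 17), (16, 0), (18, 9), (18, 10)}; affine count = 19; |E(F_19)| = 20.

Discriminant check: Δ ∝ 4a³ + 27b² = 4·18³ + 27·5² = 4·5832 + 27·25 ≡ 6 (mod 19). Nonzero ⇒ E is nonsingular.
For each x ∈ F_19, compute rhs = x³ + 18·x + 5 mod 19, then count y ∈ F_19 with y² ≡ rhs.
  x = 0: rhs = 5, matching y values: 9, 10 (2 points).
  x = 1: rhs = 5, matching y values: 9, 10 (2 points).
  x = 2: rhs = 11, matching y values: 7, 12 (2 points).
  x = 3: rhs = 10, matching y values: none (0 points).
  x = 4: rhs = 8, matching y values: none (0 points).
  x = 5: rhs = 11, matching y values: 7, 12 (2 points).
  x = 6: rhs = 6, matching y values: 5, 14 (2 points).
  x = 7: rhs = 18, matching y values: none (0 points).
  x = 8: rhs = 15, matching y values: none (0 points).
  x = 9: rhs = 3, matching y values: none (0 points).
  x = 10: rhs = 7, matching y values: 8, 11 (2 points).
  x = 11: rhs = 14, matching y values: none (0 points).
  x = 12: rhs = 11, matching y values: 7, 12 (2 points).
  x = 13: rhs = 4, matching y values: 2, 17 (2 points).
  x = 14: rhs = 18, matching y values: none (0 points).
  x = 15: rhs = 2, matching y values: none (0 points).
  x = 16: rhs = 0, matching y values: 0 (1 points).
  x = 17: rhs = 18, matching y values: none (0 points).
  x = 18: rhs = 5, matching y values: 9, 10 (2 points).
Total affine count: 19.
Full point count |E(F_19)| = 19 + 1 = 20.
Hasse bound: |20 − (19+1)| = |0| = 0 ≤ 2√19 ≈ 8.7178 ✓.


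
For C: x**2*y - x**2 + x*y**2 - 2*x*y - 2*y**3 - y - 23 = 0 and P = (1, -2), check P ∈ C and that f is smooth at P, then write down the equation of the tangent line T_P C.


Tangent line at P: 2*x - 30*y - 62 = 0.

Step 1: f(1, -2) = 0, so P lies on C.
Step 2: partial derivatives
  f_x(x, y) = 2*x*y - 2*x + y**2 - 2*y, f_y(x, y) = x**2 + 2*x*y - 2*x - 6*y**2 - 1.
  f_x(P) = 2, f_y(P) = -30 (gradient nonzero, so P is smooth).
Step 3: tangent line at P: 2·(x − 1) + -30·(y − -2) = 0.
Expanding: 2*x - 30*y - 62 = 0.


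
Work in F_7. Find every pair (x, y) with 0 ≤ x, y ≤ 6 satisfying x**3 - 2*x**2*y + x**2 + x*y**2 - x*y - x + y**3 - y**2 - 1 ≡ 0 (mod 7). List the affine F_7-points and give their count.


Affine F_7-points: {(1, 0), (2, 4), (3, 1), (3, 3), (4, 3), (5, 3), (6, 0), (6, 4), (6, 5)}; count = 9.

For each of the 49 pairs (x, y) ∈ F_7², evaluate f(x, y) mod 7. Record the zeros.
  x = 0: [0↦6, 1↦6, 2↦3, 3↦3, 4↦5, 5↦1, 6↦4]  zeros at y ∈ ∅
  x = 1: [0↦0, 1↦5, 2↦2, 3↦4, 4↦3, 5↦5, 6↦2]  zeros at y ∈ {0}
  x = 2: [0↦2, 1↦1, 2↦1, 3↦1, 4↦0, 5↦4, 6↦5]  zeros at y ∈ {4}
  x = 3: [0↦4, 1↦0, 2↦6, 3↦0, 4↦2, 5↦4, 6↦5]  zeros at y ∈ {1, 3}
  x = 4: [0↦5, 1↦1, 2↦2, 3↦0, 4↦1, 5↦4, 6↦1]  zeros at y ∈ {3}
  x = 5: [0↦4, 1↦3, 2↦2, 3↦0, 4↦3, 5↦3, 6↦6]  zeros at y ∈ {3}
  x = 6: [0↦0, 1↦5, 2↦5, 3↦6, 4↦0, 5↦0, 6↦5]  zeros at y ∈ {0, 4, 5}
Collecting zeros: affine points = {(1, 0), (2, 4), (3, 1), (3, 3), (4, 3), (5, 3), (6, 0), (6, 4), (6, 5)}.
Total count |C(F_7)_aff| = 9.


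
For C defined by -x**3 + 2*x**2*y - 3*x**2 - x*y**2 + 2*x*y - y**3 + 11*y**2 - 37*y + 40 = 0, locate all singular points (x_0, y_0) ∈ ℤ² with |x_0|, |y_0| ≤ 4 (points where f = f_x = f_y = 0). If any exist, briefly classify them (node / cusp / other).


Singular points: {(1, 3)}; classification: cusp.

Compute partial derivatives:
  f_x = -3*x**2 + 4*x*y - 6*x - y**2 + 2*y.
  f_y = 2*x**2 - 2*x*y + 2*x - 3*y**2 + 22*y - 37.
Scan x_0 ∈ {−4, ..., 4}. For each x_0, f_y(x_0, y) is a polynomial in y; find its integer roots y ∈ {−4, ..., 4}, then test f_x and f at those candidates.
  x = -4: f_y(-4, y) = -3*y**2 + 30*y - 13; no integer root y with |y| ≤ 4.
  x = -3: f_y(-3, y) = -3*y**2 + 28*y - 25; vanishes at y ∈ {1}. (-3, 1): f_x = -20 ≠ 0.
  x = -2: f_y(-2, y) = -3*y**2 + 26*y - 33; no integer root y with |y| ≤ 4.
  x = -1: f_y(-1, y) = -3*y**2 + 24*y - 37; no integer root y with |y| ≤ 4.
  x = 0: f_y(0, y) = -3*y**2 + 22*y - 37; no integer root y with |y| ≤ 4.
  x = 1: f_y(1, y) = -3*y**2 + 20*y - 33; vanishes at y ∈ {3}. (1, 3): f_x = 0, f = 0 — SINGULAR.
  x = 2: f_y(2, y) = -3*y**2 + 18*y - 25; no integer root y with |y| ≤ 4.
  x = 3: f_y(3, y) = -3*y**2 + 16*y - 13; vanishes at y ∈ {1}. (3, 1): f_x = -32 ≠ 0.
  x = 4: f_y(4, y) = -3*y**2 + 14*y + 3; no integer root y with |y| ≤ 4.
Only singular point on the grid: (1, 3).
Classify: substitute x = 1 + u, y = 3 + v and expand: f = -u**3 + 2*u**2*v - u*v**2 - v**3 + v**2.
No constant or linear terms (consistent with a singular point). Quadratic part: v**2. Cubic part: -u**3 + 2*u**2*v - u*v**2 - v**3.
The quadratic part v**2 is a perfect square, so there is a single (double) tangent line v = 0, i.e. y = 3. Restricting the cubic part to that line (v = 0) leaves -u**3 ≠ 0, so f is not divisible by v and the branch is v² ≈ u**3 to lowest order — this is a cusp.
Classification: cusp.


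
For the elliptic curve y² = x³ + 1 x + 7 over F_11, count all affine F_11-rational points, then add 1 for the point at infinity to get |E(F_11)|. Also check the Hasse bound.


Affine points = {(1, 3), (1, 8), (3, 2), (3, 9), (4, 3), (4, 8), (5, 4), (5, 7), (6, 3), (6, 8), (7, 4), (7, 7), (10, 4), (10, 7)}; affine count = 14; |E(F_11)| = 15.

Discriminant check: Δ ∝ 4a³ + 27b² = 4·1³ + 27·7² = 4·1 + 27·49 ≡ 7 (mod 11). Nonzero ⇒ E is nonsingular.
For each x ∈ F_11, compute rhs = x³ + 1·x + 7 mod 11, then count y ∈ F_11 with y² ≡ rhs.
  x = 0: rhs = 7, matching y values: none (0 points).
  x = 1: rhs = 9, matching y values: 3, 8 (2 points).
  x = 2: rhs = 6, matching y values: none (0 points).
  x = 3: rhs = 4, matching y values: 2, 9 (2 points).
  x = 4: rhs = 9, matching y values: 3, 8 (2 points).
  x = 5: rhs = 5, matching y values: 4, 7 (2 points).
  x = 6: rhs = 9, matching y values: 3, 8 (2 points).
  x = 7: rhs = 5, matching y values: 4, 7 (2 points).
  x = 8: rhs = 10, matching y values: none (0 points).
  x = 9: rhs = 8, matching y values: none (0 points).
  x = 10: rhs = 5, matching y values: 4, 7 (2 points).
Total affine count: 14.
Full point count |E(F_11)| = 14 + 1 = 15.
Hasse bound: |15 − (11+1)| = |3| = 3 ≤ 2√11 ≈ 6.6332 ✓.


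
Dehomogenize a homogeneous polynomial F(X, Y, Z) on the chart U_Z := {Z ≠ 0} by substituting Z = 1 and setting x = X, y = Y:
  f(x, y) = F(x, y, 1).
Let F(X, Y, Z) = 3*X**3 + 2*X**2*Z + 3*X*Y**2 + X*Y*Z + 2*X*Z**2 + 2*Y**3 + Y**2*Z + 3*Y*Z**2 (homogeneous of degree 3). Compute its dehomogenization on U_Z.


f(x, y) = 3*x**3 + 2*x**2 + 3*x*y**2 + x*y + 2*x + 2*y**3 + y**2 + 3*y

On U_Z we set Z = 1. Each monomial c·X^i·Y^j·Z^k in F becomes c·x^i·y^j·1^k = c·x^i·y^j.
Substituting Z = 1: F(X, Y, 1) = 3*x**3 + 2*x**2 + 3*x*y**2 + x*y + 2*x + 2*y**3 + y**2 + 3*y.
Note: deg(f) ≤ deg(F) = 3; strict inequality happens when F is divisible by Z (lost terms).


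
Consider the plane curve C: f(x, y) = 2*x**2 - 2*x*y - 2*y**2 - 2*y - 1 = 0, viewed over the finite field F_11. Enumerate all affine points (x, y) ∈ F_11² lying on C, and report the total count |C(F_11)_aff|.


Affine F_11-points: {(2, 9), (2, 10), (6, 1), (6, 3), (7, 5), (7, 9), (8, 3), (8, 10), (9, 5), (9, 7)}; count = 10.

For each of the 121 pairs (x, y) ∈ F_11², evaluate f(x, y) mod 11. Record the zeros.
  x = 0: [0↦10, 1↦6, 2↦9, 3↦8, 4↦3, 5↦5, 6↦3, 7↦8, 8↦9, 9↦6, 10↦10]  zeros at y ∈ ∅
  x = 1: [0↦1, 1↦6, 2↦7, 3↦4, 4↦8, 5↦8, 6↦4, 7↦7, 8↦6, 9↦1, 10↦3]  zeros at y ∈ ∅
  x = 2: [0↦7, 1↦10, 2↦9, 3↦4, 4↦6, 5↦4, 6↦9, 7↦10, 8↦7, 9↦0, 10↦0]  zeros at y ∈ {9, 10}
  x = 3: [0↦6, 1↦7, 2↦4, 3↦8, 4↦8, 5↦4, 6↦7, 7↦6, 8↦1, 9↦3, 10↦1]  zeros at y ∈ ∅
  x = 4: [0↦9, 1↦8, 2↦3, 3↦5, 4↦3, 5↦8, 6↦9, 7↦6, 8↦10, 9↦10, 10↦6]  zeros at y ∈ ∅
  x = 5: [0↦5, 1↦2, 2↦6, 3↦6, 4↦2, 5↦5, 6↦4, 7↦10, 8↦1, 9↦10, 10↦4]  zeros at y ∈ ∅
  x = 6: [0↦5, 1↦0, 2↦2, 3↦0, 4↦5, 5↦6, 6↦3, 7↦7, 8↦7, 9↦3, 10↦6]  zeros at y ∈ {1, 3}
  x = 7: [0↦9, 1↦2, 2↦2, 3↦9, 4↦1, 5↦0, 6↦6, 7↦8, 8↦6, 9↦0, 10↦1]  zeros at y ∈ {5, 9}
  x = 8: [0↦6, 1↦8, 2↦6, 3↦0, 4↦1, 5↦9, 6↦2, 7↦2, 8↦9, 9↦1, 10↦0]  zeros at y ∈ {3, 10}
  x = 9: [0↦7, 1↦7, 2↦3, 3↦6, 4↦5, 5↦0, 6↦2, 7↦0, 8↦5, 9↦6, 10↦3]  zeros at y ∈ {5, 7}
  x = 10: [0↦1, 1↦10, 2↦4, 3↦5, 4↦2, 5↦6, 6↦6, 7↦2, 8↦5, 9↦4, 10↦10]  zeros at y ∈ ∅
Collecting zeros: affine points = {(2, 9), (2, 10), (6, 1), (6, 3), (7, 5), (7, 9), (8, 3), (8, 10), (9, 5), (9, 7)}.
Total count |C(F_11)_aff| = 10.


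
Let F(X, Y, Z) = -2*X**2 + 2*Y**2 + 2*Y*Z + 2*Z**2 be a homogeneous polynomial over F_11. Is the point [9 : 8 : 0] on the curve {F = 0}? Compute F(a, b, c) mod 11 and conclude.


F(9,8,0) ≡ 10 (mod 11); P is NOT on the curve.

Evaluate F(9, 8, 0) term-by-term (mod 11).
  -2*X**2 ↦ -2·81·1·1 = -162
  2*Y**2 ↦ 2·1·64·1 = 128
  2*Y*Z ↦ 2·1·8·0 = 0
  2*Z**2 ↦ 2·1·1·0 = 0
Sum: F(9, 8, 0) = (-162) + (128) + (0) + (0) = -34.
Reducing mod 11: -34 ≡ 10 (mod 11).
Since F(a, b, c) ≡ 10 ≠ 0 (mod 11), P does NOT lie on the curve.


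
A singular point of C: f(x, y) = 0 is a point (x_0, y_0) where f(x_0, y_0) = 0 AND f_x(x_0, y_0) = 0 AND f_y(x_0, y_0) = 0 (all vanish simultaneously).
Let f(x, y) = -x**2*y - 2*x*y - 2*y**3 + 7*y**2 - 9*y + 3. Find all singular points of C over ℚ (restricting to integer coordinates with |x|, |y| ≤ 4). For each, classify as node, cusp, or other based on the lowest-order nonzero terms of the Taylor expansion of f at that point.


Singular points: {(-1, 1)}; classification: node.

Compute partial derivatives:
  f_x = -2*x*y - 2*y.
  f_y = -x**2 - 2*x - 6*y**2 + 14*y - 9.
Scan x_0 ∈ {−4, ..., 4}. For each x_0, f_y(x_0, y) is a polynomial in y; find its integer roots y ∈ {−4, ..., 4}, then test f_x and f at those candidates.
  x = -4: f_y(-4, y) = -6*y**2 + 14*y - 17; no integer root y with |y| ≤ 4.
  x = -3: f_y(-3, y) = -6*y**2 + 14*y - 12; no integer root y with |y| ≤ 4.
  x = -2: f_y(-2, y) = -6*y**2 + 14*y - 9; no integer root y with |y| ≤ 4.
  x = -1: f_y(-1, y) = -6*y**2 + 14*y - 8; vanishes at y ∈ {1}. (-1, 1): f_x = 0, f = 0 — SINGULAR.
  x = 0: f_y(0, y) = -6*y**2 + 14*y - 9; no integer root y with |y| ≤ 4.
  x = 1: f_y(1, y) = -6*y**2 + 14*y - 12; no integer root y with |y| ≤ 4.
  x = 2: f_y(2, y) = -6*y**2 + 14*y - 17; no integer root y with |y| ≤ 4.
  x = 3: f_y(3, y) = -6*y**2 + 14*y - 24; no integer root y with |y| ≤ 4.
  x = 4: f_y(4, y) = -6*y**2 + 14*y - 33; no integer root y with |y| ≤ 4.
Only singular point on the grid: (-1, 1).
Classify: substitute x = -1 + u, y = 1 + v and expand: f = -u**2*v - u**2 - 2*v**3 + v**2.
No constant or linear terms (consistent with a singular point). Quadratic part: -u**2 + v**2. Cubic part: -u**2*v - 2*v**3.
The quadratic part v**2 - u**2 = (v − u)(v + u) splits into two distinct linear factors, so there are two distinct tangent lines y − 1 = ±(x − -1) — this is a node (ordinary double point).
Classification: node.


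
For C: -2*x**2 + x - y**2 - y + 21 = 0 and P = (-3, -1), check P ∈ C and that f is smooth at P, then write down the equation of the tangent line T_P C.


Tangent line at P: 13*x + y + 40 = 0.

Step 1: f(-3, -1) = 0, so P lies on C.
Step 2: partial derivatives
  f_x(x, y) = 1 - 4*x, f_y(x, y) = -2*y - 1.
  f_x(P) = 13, f_y(P) = 1 (gradient nonzero, so P is smooth).
Step 3: tangent line at P: 13·(x − -3) + 1·(y − -1) = 0.
Expanding: 13*x + y + 40 = 0.


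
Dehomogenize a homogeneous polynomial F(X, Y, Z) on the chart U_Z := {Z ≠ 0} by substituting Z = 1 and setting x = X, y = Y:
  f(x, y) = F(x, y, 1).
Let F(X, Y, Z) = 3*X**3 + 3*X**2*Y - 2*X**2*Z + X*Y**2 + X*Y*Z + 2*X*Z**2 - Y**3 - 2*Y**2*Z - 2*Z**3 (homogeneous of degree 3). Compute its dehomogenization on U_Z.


f(x, y) = 3*x**3 + 3*x**2*y - 2*x**2 + x*y**2 + x*y + 2*x - y**3 - 2*y**2 - 2

On U_Z we set Z = 1. Each monomial c·X^i·Y^j·Z^k in F becomes c·x^i·y^j·1^k = c·x^i·y^j.
Substituting Z = 1: F(X, Y, 1) = 3*x**3 + 3*x**2*y - 2*x**2 + x*y**2 + x*y + 2*x - y**3 - 2*y**2 - 2.
Note: deg(f) ≤ deg(F) = 3; strict inequality happens when F is divisible by Z (lost terms).


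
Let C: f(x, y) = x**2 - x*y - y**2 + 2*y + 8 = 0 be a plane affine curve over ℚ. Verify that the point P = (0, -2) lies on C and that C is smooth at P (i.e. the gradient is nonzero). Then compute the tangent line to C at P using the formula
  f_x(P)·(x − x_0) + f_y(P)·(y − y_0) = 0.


Tangent line at P: 2*x + 6*y + 12 = 0.

Step 1: f(0, -2) = 0, so P lies on C.
Step 2: partial derivatives
  f_x(x, y) = 2*x - y, f_y(x, y) = -x - 2*y + 2.
  f_x(P) = 2, f_y(P) = 6 (gradient nonzero, so P is smooth).
Step 3: tangent line at P: 2·(x − 0) + 6·(y − -2) = 0.
Expanding: 2*x + 6*y + 12 = 0.


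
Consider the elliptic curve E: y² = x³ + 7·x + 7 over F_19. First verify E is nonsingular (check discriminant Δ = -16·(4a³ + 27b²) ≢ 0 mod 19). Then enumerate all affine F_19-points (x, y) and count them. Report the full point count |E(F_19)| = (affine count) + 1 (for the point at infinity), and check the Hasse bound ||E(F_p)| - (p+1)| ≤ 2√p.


Affine points = {(0, 8), (0, 11), (3, 6), (3, 13), (4, 2), (4, 17), (7, 0), (8, 9), (8, 10), (9, 1), (9, 18), (11, 3), (11, 16), (16, 4), (16, 15), (17, 2), (17, 17)}; affine count = 17; |E(F_19)| = 18.

Discriminant check: Δ ∝ 4a³ + 27b² = 4·7³ + 27·7² = 4·343 + 27·49 ≡ 16 (mod 19). Nonzero ⇒ E is nonsingular.
For each x ∈ F_19, compute rhs = x³ + 7·x + 7 mod 19, then count y ∈ F_19 with y² ≡ rhs.
  x = 0: rhs = 7, matching y values: 8, 11 (2 points).
  x = 1: rhs = 15, matching y values: none (0 points).
  x = 2: rhs = 10, matching y values: none (0 points).
  x = 3: rhs = 17, matching y values: 6, 13 (2 points).
  x = 4: rhs = 4, matching y values: 2, 17 (2 points).
  x = 5: rhs = 15, matching y values: none (0 points).
  x = 6: rhs = 18, matching y values: none (0 points).
  x = 7: rhs = 0, matching y values: 0 (1 points).
  x = 8: rhs = 5, matching y values: 9, 10 (2 points).
  x = 9: rhs = 1, matching y values: 1, 18 (2 points).
  x = 10: rhs = 13, matching y values: none (0 points).
  x = 11: rhs = 9, matching y values: 3, 16 (2 points).
  x = 12: rhs = 14, matching y values: none (0 points).
  x = 13: rhs = 15, matching y values: none (0 points).
  x = 14: rhs = 18, matching y values: none (0 points).
  x = 15: rhs = 10, matching y values: none (0 points).
  x = 16: rhs = 16, matching y values: 4, 15 (2 points).
  x = 17: rhs = 4, matching y values: 2, 17 (2 points).
  x = 18: rhs = 18, matching y values: none (0 points).
Total affine count: 17.
Full point count |E(F_19)| = 17 + 1 = 18.
Hasse bound: |18 − (19+1)| = |-2| = 2 ≤ 2√19 ≈ 8.7178 ✓.
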